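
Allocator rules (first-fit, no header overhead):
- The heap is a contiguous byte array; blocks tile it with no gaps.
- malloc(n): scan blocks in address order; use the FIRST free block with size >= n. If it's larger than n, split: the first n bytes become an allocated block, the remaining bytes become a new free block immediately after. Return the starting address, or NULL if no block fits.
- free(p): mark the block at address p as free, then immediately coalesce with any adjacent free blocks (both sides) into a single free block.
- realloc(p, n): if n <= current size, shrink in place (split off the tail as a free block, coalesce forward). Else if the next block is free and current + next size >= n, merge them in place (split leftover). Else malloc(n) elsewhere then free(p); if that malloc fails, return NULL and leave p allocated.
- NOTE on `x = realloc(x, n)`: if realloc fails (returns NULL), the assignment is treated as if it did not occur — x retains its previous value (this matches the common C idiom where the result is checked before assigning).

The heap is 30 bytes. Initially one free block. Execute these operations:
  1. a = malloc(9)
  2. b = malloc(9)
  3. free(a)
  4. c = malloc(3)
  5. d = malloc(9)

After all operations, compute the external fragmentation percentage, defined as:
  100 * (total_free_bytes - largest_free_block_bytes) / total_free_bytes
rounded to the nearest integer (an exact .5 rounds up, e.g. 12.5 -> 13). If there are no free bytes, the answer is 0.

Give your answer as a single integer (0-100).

Op 1: a = malloc(9) -> a = 0; heap: [0-8 ALLOC][9-29 FREE]
Op 2: b = malloc(9) -> b = 9; heap: [0-8 ALLOC][9-17 ALLOC][18-29 FREE]
Op 3: free(a) -> (freed a); heap: [0-8 FREE][9-17 ALLOC][18-29 FREE]
Op 4: c = malloc(3) -> c = 0; heap: [0-2 ALLOC][3-8 FREE][9-17 ALLOC][18-29 FREE]
Op 5: d = malloc(9) -> d = 18; heap: [0-2 ALLOC][3-8 FREE][9-17 ALLOC][18-26 ALLOC][27-29 FREE]
Free blocks: [6 3] total_free=9 largest=6 -> 100*(9-6)/9 = 300/9 ≈ 33.333 -> rounds to 33

Answer: 33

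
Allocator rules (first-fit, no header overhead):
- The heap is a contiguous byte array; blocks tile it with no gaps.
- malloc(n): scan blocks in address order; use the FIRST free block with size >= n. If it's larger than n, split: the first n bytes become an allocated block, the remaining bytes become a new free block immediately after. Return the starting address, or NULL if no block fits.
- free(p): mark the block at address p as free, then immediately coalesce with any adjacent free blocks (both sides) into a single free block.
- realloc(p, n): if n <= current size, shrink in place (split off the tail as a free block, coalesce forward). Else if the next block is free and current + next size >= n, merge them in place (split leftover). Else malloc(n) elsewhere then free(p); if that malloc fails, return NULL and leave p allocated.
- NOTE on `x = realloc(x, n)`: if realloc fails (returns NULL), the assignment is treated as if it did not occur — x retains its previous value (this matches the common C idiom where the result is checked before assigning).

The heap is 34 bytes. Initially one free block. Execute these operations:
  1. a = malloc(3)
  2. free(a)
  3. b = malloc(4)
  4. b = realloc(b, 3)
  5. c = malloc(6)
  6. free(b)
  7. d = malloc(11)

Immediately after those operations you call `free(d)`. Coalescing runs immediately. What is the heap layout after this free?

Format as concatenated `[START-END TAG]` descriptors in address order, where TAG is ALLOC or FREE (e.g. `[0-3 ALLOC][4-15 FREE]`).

Answer: [0-2 FREE][3-8 ALLOC][9-33 FREE]

Derivation:
Op 1: a = malloc(3) -> a = 0; heap: [0-2 ALLOC][3-33 FREE]
Op 2: free(a) -> (freed a); heap: [0-33 FREE]
Op 3: b = malloc(4) -> b = 0; heap: [0-3 ALLOC][4-33 FREE]
Op 4: b = realloc(b, 3) -> b = 0; heap: [0-2 ALLOC][3-33 FREE]
Op 5: c = malloc(6) -> c = 3; heap: [0-2 ALLOC][3-8 ALLOC][9-33 FREE]
Op 6: free(b) -> (freed b); heap: [0-2 FREE][3-8 ALLOC][9-33 FREE]
Op 7: d = malloc(11) -> d = 9; heap: [0-2 FREE][3-8 ALLOC][9-19 ALLOC][20-33 FREE]
free(d): d = 9 -> block [9-19 ALLOC]; mark free, coalesce with adjacent free neighbors -> [0-2 FREE][3-8 ALLOC][9-33 FREE]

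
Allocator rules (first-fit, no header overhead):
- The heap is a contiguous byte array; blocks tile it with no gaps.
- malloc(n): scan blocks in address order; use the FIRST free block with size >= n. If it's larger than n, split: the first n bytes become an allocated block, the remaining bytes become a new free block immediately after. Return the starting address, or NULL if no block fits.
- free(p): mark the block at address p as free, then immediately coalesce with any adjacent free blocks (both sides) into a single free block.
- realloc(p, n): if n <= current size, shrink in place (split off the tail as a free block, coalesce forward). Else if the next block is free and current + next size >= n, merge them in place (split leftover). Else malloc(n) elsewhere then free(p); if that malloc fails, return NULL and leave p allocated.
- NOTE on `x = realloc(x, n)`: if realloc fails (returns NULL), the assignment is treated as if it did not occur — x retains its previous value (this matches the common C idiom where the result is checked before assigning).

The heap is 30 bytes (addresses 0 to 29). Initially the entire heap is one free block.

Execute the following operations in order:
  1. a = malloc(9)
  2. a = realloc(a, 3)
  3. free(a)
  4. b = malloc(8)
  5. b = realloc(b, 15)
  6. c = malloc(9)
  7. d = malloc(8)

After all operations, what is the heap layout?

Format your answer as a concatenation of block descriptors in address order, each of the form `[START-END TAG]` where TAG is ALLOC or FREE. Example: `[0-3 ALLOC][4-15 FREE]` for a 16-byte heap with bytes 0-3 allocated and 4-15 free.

Op 1: a = malloc(9) -> a = 0; heap: [0-8 ALLOC][9-29 FREE]
Op 2: a = realloc(a, 3) -> a = 0; heap: [0-2 ALLOC][3-29 FREE]
Op 3: free(a) -> (freed a); heap: [0-29 FREE]
Op 4: b = malloc(8) -> b = 0; heap: [0-7 ALLOC][8-29 FREE]
Op 5: b = realloc(b, 15) -> b = 0; heap: [0-14 ALLOC][15-29 FREE]
Op 6: c = malloc(9) -> c = 15; heap: [0-14 ALLOC][15-23 ALLOC][24-29 FREE]
Op 7: d = malloc(8) -> d = NULL; heap: [0-14 ALLOC][15-23 ALLOC][24-29 FREE]

Answer: [0-14 ALLOC][15-23 ALLOC][24-29 FREE]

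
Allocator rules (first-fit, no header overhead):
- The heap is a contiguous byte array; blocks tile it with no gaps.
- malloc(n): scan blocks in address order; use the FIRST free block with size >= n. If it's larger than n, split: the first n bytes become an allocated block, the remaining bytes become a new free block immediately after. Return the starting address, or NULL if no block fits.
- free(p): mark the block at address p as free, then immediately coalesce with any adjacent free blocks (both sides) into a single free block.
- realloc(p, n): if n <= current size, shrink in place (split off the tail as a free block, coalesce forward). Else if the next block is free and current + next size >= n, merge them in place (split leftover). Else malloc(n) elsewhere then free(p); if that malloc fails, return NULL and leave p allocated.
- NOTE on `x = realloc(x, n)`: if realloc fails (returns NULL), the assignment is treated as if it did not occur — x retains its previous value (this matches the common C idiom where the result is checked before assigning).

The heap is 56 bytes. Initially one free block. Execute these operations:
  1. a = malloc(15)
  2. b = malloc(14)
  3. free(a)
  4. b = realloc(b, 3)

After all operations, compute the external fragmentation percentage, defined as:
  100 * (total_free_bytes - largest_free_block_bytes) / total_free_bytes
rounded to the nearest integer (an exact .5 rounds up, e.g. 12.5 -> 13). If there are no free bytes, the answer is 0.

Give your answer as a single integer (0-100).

Op 1: a = malloc(15) -> a = 0; heap: [0-14 ALLOC][15-55 FREE]
Op 2: b = malloc(14) -> b = 15; heap: [0-14 ALLOC][15-28 ALLOC][29-55 FREE]
Op 3: free(a) -> (freed a); heap: [0-14 FREE][15-28 ALLOC][29-55 FREE]
Op 4: b = realloc(b, 3) -> b = 15; heap: [0-14 FREE][15-17 ALLOC][18-55 FREE]
Free blocks: [15 38] total_free=53 largest=38 -> 100*(53-38)/53 = 1500/53 ≈ 28.302 -> rounds to 28

Answer: 28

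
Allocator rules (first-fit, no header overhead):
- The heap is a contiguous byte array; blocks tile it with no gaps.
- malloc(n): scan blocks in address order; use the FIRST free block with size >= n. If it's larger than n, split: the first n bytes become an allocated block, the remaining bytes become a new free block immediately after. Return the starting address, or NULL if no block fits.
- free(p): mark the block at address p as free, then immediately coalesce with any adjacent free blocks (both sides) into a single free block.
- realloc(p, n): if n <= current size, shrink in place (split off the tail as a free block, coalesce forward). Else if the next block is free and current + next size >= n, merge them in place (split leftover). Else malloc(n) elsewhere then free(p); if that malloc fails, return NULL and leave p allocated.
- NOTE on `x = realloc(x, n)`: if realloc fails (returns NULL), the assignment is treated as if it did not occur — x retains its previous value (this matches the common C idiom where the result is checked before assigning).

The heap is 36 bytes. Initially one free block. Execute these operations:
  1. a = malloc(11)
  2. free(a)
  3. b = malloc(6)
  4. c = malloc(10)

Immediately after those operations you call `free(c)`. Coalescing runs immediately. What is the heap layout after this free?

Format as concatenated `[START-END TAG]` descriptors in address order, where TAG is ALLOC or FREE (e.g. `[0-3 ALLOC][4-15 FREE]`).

Op 1: a = malloc(11) -> a = 0; heap: [0-10 ALLOC][11-35 FREE]
Op 2: free(a) -> (freed a); heap: [0-35 FREE]
Op 3: b = malloc(6) -> b = 0; heap: [0-5 ALLOC][6-35 FREE]
Op 4: c = malloc(10) -> c = 6; heap: [0-5 ALLOC][6-15 ALLOC][16-35 FREE]
free(c): c = 6 -> block [6-15 ALLOC]; mark free, coalesce with adjacent free neighbors -> [0-5 ALLOC][6-35 FREE]

Answer: [0-5 ALLOC][6-35 FREE]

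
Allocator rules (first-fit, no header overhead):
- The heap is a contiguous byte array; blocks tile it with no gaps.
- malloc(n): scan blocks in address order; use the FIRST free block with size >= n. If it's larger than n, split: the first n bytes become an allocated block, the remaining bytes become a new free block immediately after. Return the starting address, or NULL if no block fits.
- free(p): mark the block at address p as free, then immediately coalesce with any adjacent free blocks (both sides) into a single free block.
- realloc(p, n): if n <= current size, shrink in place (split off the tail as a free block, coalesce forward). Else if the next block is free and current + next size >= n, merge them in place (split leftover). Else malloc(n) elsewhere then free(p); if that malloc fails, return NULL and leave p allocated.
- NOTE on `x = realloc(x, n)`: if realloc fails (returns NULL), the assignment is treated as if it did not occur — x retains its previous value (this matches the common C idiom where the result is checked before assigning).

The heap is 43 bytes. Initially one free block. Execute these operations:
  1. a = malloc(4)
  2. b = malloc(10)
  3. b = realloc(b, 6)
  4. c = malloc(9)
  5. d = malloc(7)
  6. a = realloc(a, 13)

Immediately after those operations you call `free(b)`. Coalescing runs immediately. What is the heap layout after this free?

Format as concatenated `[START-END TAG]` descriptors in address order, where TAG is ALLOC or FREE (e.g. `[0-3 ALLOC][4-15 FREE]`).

Answer: [0-9 FREE][10-18 ALLOC][19-25 ALLOC][26-38 ALLOC][39-42 FREE]

Derivation:
Op 1: a = malloc(4) -> a = 0; heap: [0-3 ALLOC][4-42 FREE]
Op 2: b = malloc(10) -> b = 4; heap: [0-3 ALLOC][4-13 ALLOC][14-42 FREE]
Op 3: b = realloc(b, 6) -> b = 4; heap: [0-3 ALLOC][4-9 ALLOC][10-42 FREE]
Op 4: c = malloc(9) -> c = 10; heap: [0-3 ALLOC][4-9 ALLOC][10-18 ALLOC][19-42 FREE]
Op 5: d = malloc(7) -> d = 19; heap: [0-3 ALLOC][4-9 ALLOC][10-18 ALLOC][19-25 ALLOC][26-42 FREE]
Op 6: a = realloc(a, 13) -> a = 26; heap: [0-3 FREE][4-9 ALLOC][10-18 ALLOC][19-25 ALLOC][26-38 ALLOC][39-42 FREE]
free(b): b = 4 -> block [4-9 ALLOC]; mark free, coalesce with adjacent free neighbors -> [0-9 FREE][10-18 ALLOC][19-25 ALLOC][26-38 ALLOC][39-42 FREE]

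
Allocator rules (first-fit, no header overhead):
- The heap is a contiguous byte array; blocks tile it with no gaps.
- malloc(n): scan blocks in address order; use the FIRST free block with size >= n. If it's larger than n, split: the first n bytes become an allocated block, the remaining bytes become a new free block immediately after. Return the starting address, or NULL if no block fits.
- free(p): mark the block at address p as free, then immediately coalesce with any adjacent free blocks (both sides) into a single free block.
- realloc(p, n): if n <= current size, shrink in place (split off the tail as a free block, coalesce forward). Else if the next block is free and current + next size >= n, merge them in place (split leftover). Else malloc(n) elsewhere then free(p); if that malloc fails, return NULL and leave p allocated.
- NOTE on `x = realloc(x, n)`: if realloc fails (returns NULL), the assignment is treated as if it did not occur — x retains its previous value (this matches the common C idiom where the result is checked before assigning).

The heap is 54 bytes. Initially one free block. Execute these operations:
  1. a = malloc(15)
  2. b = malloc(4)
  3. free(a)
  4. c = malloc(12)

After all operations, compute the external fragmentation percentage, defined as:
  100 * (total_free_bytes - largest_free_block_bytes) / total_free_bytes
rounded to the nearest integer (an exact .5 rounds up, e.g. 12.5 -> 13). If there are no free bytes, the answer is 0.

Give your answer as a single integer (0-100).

Answer: 8

Derivation:
Op 1: a = malloc(15) -> a = 0; heap: [0-14 ALLOC][15-53 FREE]
Op 2: b = malloc(4) -> b = 15; heap: [0-14 ALLOC][15-18 ALLOC][19-53 FREE]
Op 3: free(a) -> (freed a); heap: [0-14 FREE][15-18 ALLOC][19-53 FREE]
Op 4: c = malloc(12) -> c = 0; heap: [0-11 ALLOC][12-14 FREE][15-18 ALLOC][19-53 FREE]
Free blocks: [3 35] total_free=38 largest=35 -> 100*(38-35)/38 = 300/38 ≈ 7.895 -> rounds to 8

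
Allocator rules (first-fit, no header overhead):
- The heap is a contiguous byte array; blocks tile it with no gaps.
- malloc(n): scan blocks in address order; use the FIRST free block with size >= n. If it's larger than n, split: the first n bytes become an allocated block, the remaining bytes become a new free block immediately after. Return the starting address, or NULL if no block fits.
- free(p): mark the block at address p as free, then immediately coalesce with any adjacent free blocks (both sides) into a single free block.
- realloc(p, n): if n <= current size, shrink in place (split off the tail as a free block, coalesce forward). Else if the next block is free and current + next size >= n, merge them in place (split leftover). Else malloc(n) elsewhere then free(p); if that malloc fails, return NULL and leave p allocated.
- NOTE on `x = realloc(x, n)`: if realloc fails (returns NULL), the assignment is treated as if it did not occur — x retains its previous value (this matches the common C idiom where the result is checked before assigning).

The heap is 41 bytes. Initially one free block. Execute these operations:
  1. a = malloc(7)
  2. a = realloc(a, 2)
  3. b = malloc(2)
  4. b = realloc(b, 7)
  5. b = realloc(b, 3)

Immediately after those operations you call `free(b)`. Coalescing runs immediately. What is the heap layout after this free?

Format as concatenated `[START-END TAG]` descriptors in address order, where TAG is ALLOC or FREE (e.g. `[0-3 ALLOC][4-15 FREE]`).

Op 1: a = malloc(7) -> a = 0; heap: [0-6 ALLOC][7-40 FREE]
Op 2: a = realloc(a, 2) -> a = 0; heap: [0-1 ALLOC][2-40 FREE]
Op 3: b = malloc(2) -> b = 2; heap: [0-1 ALLOC][2-3 ALLOC][4-40 FREE]
Op 4: b = realloc(b, 7) -> b = 2; heap: [0-1 ALLOC][2-8 ALLOC][9-40 FREE]
Op 5: b = realloc(b, 3) -> b = 2; heap: [0-1 ALLOC][2-4 ALLOC][5-40 FREE]
free(b): b = 2 -> block [2-4 ALLOC]; mark free, coalesce with adjacent free neighbors -> [0-1 ALLOC][2-40 FREE]

Answer: [0-1 ALLOC][2-40 FREE]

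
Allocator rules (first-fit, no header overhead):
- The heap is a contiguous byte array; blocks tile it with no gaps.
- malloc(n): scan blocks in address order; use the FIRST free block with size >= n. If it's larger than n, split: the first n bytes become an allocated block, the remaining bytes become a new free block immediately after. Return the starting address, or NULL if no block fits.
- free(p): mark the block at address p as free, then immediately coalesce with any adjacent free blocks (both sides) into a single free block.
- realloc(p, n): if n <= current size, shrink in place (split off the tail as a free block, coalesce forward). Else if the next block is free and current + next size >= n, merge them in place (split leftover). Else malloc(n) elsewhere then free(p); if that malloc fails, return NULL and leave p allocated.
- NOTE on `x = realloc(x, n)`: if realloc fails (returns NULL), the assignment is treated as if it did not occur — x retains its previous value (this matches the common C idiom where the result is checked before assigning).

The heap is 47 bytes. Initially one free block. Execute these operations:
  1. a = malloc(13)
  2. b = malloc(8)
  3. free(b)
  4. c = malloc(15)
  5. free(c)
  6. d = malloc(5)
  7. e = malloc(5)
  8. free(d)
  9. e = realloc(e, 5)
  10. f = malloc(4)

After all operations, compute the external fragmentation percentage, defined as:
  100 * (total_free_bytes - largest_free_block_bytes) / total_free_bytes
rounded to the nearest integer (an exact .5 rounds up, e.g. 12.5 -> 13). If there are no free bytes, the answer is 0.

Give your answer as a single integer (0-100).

Answer: 4

Derivation:
Op 1: a = malloc(13) -> a = 0; heap: [0-12 ALLOC][13-46 FREE]
Op 2: b = malloc(8) -> b = 13; heap: [0-12 ALLOC][13-20 ALLOC][21-46 FREE]
Op 3: free(b) -> (freed b); heap: [0-12 ALLOC][13-46 FREE]
Op 4: c = malloc(15) -> c = 13; heap: [0-12 ALLOC][13-27 ALLOC][28-46 FREE]
Op 5: free(c) -> (freed c); heap: [0-12 ALLOC][13-46 FREE]
Op 6: d = malloc(5) -> d = 13; heap: [0-12 ALLOC][13-17 ALLOC][18-46 FREE]
Op 7: e = malloc(5) -> e = 18; heap: [0-12 ALLOC][13-17 ALLOC][18-22 ALLOC][23-46 FREE]
Op 8: free(d) -> (freed d); heap: [0-12 ALLOC][13-17 FREE][18-22 ALLOC][23-46 FREE]
Op 9: e = realloc(e, 5) -> e = 18; heap: [0-12 ALLOC][13-17 FREE][18-22 ALLOC][23-46 FREE]
Op 10: f = malloc(4) -> f = 13; heap: [0-12 ALLOC][13-16 ALLOC][17-17 FREE][18-22 ALLOC][23-46 FREE]
Free blocks: [1 24] total_free=25 largest=24 -> 100*(25-24)/25 = 100/25 = 4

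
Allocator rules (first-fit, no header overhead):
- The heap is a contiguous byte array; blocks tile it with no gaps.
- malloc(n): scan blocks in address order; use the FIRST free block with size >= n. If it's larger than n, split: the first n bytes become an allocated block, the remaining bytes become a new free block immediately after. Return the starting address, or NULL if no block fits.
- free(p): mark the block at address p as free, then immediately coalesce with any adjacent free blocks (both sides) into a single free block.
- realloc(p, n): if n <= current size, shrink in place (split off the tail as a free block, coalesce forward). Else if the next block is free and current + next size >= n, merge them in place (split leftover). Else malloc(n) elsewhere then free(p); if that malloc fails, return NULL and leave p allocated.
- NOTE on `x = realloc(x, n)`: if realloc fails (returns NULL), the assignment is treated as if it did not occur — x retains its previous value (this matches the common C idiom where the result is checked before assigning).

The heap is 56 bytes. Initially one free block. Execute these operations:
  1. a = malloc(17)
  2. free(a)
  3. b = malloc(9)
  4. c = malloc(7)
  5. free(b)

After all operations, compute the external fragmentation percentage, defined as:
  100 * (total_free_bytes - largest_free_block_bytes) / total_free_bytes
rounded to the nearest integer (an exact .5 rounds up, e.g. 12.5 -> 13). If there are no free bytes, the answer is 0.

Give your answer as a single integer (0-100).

Answer: 18

Derivation:
Op 1: a = malloc(17) -> a = 0; heap: [0-16 ALLOC][17-55 FREE]
Op 2: free(a) -> (freed a); heap: [0-55 FREE]
Op 3: b = malloc(9) -> b = 0; heap: [0-8 ALLOC][9-55 FREE]
Op 4: c = malloc(7) -> c = 9; heap: [0-8 ALLOC][9-15 ALLOC][16-55 FREE]
Op 5: free(b) -> (freed b); heap: [0-8 FREE][9-15 ALLOC][16-55 FREE]
Free blocks: [9 40] total_free=49 largest=40 -> 100*(49-40)/49 = 900/49 ≈ 18.367 -> rounds to 18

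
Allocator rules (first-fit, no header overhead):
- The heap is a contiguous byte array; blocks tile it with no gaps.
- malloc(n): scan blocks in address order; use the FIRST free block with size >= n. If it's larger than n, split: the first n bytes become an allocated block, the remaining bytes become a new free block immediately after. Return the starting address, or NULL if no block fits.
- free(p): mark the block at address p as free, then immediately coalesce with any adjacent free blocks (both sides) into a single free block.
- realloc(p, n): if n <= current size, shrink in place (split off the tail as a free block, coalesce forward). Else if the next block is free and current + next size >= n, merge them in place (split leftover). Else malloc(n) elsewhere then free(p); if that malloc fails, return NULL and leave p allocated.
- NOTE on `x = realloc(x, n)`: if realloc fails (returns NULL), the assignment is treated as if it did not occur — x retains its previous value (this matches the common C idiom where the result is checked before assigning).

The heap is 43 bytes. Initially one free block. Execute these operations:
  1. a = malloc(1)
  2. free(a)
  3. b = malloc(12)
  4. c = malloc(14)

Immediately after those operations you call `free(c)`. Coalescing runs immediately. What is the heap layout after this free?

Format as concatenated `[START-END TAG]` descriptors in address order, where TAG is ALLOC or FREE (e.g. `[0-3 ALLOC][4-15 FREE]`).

Answer: [0-11 ALLOC][12-42 FREE]

Derivation:
Op 1: a = malloc(1) -> a = 0; heap: [0-0 ALLOC][1-42 FREE]
Op 2: free(a) -> (freed a); heap: [0-42 FREE]
Op 3: b = malloc(12) -> b = 0; heap: [0-11 ALLOC][12-42 FREE]
Op 4: c = malloc(14) -> c = 12; heap: [0-11 ALLOC][12-25 ALLOC][26-42 FREE]
free(c): c = 12 -> block [12-25 ALLOC]; mark free, coalesce with adjacent free neighbors -> [0-11 ALLOC][12-42 FREE]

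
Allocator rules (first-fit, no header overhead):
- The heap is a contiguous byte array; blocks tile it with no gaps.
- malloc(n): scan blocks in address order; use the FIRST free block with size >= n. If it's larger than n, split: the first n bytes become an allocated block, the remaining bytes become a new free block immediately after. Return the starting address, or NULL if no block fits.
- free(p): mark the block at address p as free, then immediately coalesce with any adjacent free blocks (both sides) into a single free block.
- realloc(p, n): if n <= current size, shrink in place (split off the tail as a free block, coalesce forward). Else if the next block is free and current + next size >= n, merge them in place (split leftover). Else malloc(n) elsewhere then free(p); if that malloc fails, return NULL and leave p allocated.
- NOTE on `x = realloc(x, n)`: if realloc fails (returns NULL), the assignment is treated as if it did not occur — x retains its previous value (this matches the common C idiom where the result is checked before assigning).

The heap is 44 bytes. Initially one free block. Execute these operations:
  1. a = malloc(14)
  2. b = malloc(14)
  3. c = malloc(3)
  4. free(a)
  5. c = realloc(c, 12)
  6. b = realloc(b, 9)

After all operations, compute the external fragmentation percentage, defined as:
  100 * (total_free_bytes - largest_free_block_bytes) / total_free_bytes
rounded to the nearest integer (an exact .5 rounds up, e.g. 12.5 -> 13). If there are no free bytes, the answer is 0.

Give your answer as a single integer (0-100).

Answer: 39

Derivation:
Op 1: a = malloc(14) -> a = 0; heap: [0-13 ALLOC][14-43 FREE]
Op 2: b = malloc(14) -> b = 14; heap: [0-13 ALLOC][14-27 ALLOC][28-43 FREE]
Op 3: c = malloc(3) -> c = 28; heap: [0-13 ALLOC][14-27 ALLOC][28-30 ALLOC][31-43 FREE]
Op 4: free(a) -> (freed a); heap: [0-13 FREE][14-27 ALLOC][28-30 ALLOC][31-43 FREE]
Op 5: c = realloc(c, 12) -> c = 28; heap: [0-13 FREE][14-27 ALLOC][28-39 ALLOC][40-43 FREE]
Op 6: b = realloc(b, 9) -> b = 14; heap: [0-13 FREE][14-22 ALLOC][23-27 FREE][28-39 ALLOC][40-43 FREE]
Free blocks: [14 5 4] total_free=23 largest=14 -> 100*(23-14)/23 = 900/23 ≈ 39.130 -> rounds to 39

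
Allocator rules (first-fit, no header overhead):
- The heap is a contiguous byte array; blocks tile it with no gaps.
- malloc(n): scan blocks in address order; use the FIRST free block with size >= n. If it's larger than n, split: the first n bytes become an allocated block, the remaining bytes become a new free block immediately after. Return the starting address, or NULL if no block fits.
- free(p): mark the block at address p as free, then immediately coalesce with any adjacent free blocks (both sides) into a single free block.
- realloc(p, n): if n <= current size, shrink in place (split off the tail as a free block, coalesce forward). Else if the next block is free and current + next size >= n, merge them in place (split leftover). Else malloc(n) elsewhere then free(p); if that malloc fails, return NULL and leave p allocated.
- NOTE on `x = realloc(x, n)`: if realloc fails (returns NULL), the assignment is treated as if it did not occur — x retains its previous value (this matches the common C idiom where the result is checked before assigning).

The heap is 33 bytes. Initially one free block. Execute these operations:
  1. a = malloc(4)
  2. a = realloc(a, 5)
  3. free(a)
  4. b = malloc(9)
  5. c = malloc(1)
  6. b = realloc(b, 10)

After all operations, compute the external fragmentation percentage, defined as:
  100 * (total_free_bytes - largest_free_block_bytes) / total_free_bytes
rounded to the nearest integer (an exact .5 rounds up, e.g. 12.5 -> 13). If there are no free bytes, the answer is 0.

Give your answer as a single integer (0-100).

Answer: 41

Derivation:
Op 1: a = malloc(4) -> a = 0; heap: [0-3 ALLOC][4-32 FREE]
Op 2: a = realloc(a, 5) -> a = 0; heap: [0-4 ALLOC][5-32 FREE]
Op 3: free(a) -> (freed a); heap: [0-32 FREE]
Op 4: b = malloc(9) -> b = 0; heap: [0-8 ALLOC][9-32 FREE]
Op 5: c = malloc(1) -> c = 9; heap: [0-8 ALLOC][9-9 ALLOC][10-32 FREE]
Op 6: b = realloc(b, 10) -> b = 10; heap: [0-8 FREE][9-9 ALLOC][10-19 ALLOC][20-32 FREE]
Free blocks: [9 13] total_free=22 largest=13 -> 100*(22-13)/22 = 900/22 ≈ 40.909 -> rounds to 41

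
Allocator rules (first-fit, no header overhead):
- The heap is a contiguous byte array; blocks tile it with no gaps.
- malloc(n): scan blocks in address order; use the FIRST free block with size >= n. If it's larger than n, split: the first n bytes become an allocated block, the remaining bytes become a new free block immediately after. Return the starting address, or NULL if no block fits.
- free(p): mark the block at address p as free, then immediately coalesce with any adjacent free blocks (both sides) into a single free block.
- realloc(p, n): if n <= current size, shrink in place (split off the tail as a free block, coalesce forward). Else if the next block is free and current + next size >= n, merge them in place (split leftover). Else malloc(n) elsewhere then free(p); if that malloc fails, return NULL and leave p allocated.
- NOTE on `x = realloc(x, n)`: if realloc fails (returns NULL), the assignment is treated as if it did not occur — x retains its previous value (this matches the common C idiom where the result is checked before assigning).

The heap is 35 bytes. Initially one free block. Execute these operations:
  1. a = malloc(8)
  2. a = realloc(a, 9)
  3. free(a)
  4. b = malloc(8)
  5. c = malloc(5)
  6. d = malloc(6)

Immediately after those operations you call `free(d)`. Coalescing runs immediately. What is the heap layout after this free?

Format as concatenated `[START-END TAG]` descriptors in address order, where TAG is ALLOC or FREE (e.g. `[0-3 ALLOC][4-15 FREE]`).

Answer: [0-7 ALLOC][8-12 ALLOC][13-34 FREE]

Derivation:
Op 1: a = malloc(8) -> a = 0; heap: [0-7 ALLOC][8-34 FREE]
Op 2: a = realloc(a, 9) -> a = 0; heap: [0-8 ALLOC][9-34 FREE]
Op 3: free(a) -> (freed a); heap: [0-34 FREE]
Op 4: b = malloc(8) -> b = 0; heap: [0-7 ALLOC][8-34 FREE]
Op 5: c = malloc(5) -> c = 8; heap: [0-7 ALLOC][8-12 ALLOC][13-34 FREE]
Op 6: d = malloc(6) -> d = 13; heap: [0-7 ALLOC][8-12 ALLOC][13-18 ALLOC][19-34 FREE]
free(d): d = 13 -> block [13-18 ALLOC]; mark free, coalesce with adjacent free neighbors -> [0-7 ALLOC][8-12 ALLOC][13-34 FREE]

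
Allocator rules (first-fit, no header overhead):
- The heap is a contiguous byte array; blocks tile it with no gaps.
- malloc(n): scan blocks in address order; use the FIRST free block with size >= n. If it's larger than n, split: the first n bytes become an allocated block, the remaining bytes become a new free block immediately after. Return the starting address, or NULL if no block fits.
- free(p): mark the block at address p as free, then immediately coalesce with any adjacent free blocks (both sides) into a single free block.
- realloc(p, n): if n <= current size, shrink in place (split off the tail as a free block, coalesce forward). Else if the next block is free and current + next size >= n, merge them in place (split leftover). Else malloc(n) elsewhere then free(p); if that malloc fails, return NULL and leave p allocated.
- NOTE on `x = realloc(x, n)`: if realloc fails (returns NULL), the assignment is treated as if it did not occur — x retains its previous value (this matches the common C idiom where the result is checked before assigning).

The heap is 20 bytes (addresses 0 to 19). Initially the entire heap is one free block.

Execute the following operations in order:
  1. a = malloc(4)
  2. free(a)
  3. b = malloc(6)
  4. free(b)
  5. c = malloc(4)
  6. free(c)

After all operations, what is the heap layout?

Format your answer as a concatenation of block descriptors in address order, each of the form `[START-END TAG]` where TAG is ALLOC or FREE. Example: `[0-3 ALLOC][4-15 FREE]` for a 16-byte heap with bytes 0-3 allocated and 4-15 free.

Answer: [0-19 FREE]

Derivation:
Op 1: a = malloc(4) -> a = 0; heap: [0-3 ALLOC][4-19 FREE]
Op 2: free(a) -> (freed a); heap: [0-19 FREE]
Op 3: b = malloc(6) -> b = 0; heap: [0-5 ALLOC][6-19 FREE]
Op 4: free(b) -> (freed b); heap: [0-19 FREE]
Op 5: c = malloc(4) -> c = 0; heap: [0-3 ALLOC][4-19 FREE]
Op 6: free(c) -> (freed c); heap: [0-19 FREE]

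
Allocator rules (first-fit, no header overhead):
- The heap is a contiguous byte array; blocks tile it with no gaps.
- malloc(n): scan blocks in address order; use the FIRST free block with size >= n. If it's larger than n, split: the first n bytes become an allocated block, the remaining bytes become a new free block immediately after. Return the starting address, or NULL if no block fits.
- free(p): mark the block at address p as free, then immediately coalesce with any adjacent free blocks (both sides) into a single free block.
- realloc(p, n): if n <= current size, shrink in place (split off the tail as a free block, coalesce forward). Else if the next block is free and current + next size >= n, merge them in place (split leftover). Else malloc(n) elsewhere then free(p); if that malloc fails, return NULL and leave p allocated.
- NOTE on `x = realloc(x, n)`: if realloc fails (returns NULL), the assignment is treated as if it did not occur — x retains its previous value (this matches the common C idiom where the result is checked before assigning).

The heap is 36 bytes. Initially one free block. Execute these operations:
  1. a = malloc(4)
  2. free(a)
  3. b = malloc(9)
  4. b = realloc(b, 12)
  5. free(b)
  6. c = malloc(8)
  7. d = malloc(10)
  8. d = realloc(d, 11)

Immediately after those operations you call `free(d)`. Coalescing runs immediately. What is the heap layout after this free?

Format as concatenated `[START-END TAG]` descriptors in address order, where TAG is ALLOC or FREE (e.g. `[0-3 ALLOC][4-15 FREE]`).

Op 1: a = malloc(4) -> a = 0; heap: [0-3 ALLOC][4-35 FREE]
Op 2: free(a) -> (freed a); heap: [0-35 FREE]
Op 3: b = malloc(9) -> b = 0; heap: [0-8 ALLOC][9-35 FREE]
Op 4: b = realloc(b, 12) -> b = 0; heap: [0-11 ALLOC][12-35 FREE]
Op 5: free(b) -> (freed b); heap: [0-35 FREE]
Op 6: c = malloc(8) -> c = 0; heap: [0-7 ALLOC][8-35 FREE]
Op 7: d = malloc(10) -> d = 8; heap: [0-7 ALLOC][8-17 ALLOC][18-35 FREE]
Op 8: d = realloc(d, 11) -> d = 8; heap: [0-7 ALLOC][8-18 ALLOC][19-35 FREE]
free(d): d = 8 -> block [8-18 ALLOC]; mark free, coalesce with adjacent free neighbors -> [0-7 ALLOC][8-35 FREE]

Answer: [0-7 ALLOC][8-35 FREE]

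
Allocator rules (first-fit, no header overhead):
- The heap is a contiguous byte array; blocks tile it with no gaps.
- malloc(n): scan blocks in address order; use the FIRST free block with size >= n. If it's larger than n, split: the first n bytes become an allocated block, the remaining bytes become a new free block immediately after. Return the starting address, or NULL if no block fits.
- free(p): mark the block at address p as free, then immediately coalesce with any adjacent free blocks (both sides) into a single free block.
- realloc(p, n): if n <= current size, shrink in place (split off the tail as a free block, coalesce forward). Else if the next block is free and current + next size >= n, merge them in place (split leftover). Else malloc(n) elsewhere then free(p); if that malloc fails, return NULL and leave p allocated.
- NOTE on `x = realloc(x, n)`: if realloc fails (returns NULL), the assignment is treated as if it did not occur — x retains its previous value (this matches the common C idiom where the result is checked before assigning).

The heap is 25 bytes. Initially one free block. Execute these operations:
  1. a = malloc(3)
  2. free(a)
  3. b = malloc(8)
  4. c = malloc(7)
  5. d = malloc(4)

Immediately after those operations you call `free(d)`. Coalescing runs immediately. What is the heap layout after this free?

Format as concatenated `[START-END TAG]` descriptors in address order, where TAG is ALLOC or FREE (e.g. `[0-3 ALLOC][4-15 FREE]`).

Op 1: a = malloc(3) -> a = 0; heap: [0-2 ALLOC][3-24 FREE]
Op 2: free(a) -> (freed a); heap: [0-24 FREE]
Op 3: b = malloc(8) -> b = 0; heap: [0-7 ALLOC][8-24 FREE]
Op 4: c = malloc(7) -> c = 8; heap: [0-7 ALLOC][8-14 ALLOC][15-24 FREE]
Op 5: d = malloc(4) -> d = 15; heap: [0-7 ALLOC][8-14 ALLOC][15-18 ALLOC][19-24 FREE]
free(d): d = 15 -> block [15-18 ALLOC]; mark free, coalesce with adjacent free neighbors -> [0-7 ALLOC][8-14 ALLOC][15-24 FREE]

Answer: [0-7 ALLOC][8-14 ALLOC][15-24 FREE]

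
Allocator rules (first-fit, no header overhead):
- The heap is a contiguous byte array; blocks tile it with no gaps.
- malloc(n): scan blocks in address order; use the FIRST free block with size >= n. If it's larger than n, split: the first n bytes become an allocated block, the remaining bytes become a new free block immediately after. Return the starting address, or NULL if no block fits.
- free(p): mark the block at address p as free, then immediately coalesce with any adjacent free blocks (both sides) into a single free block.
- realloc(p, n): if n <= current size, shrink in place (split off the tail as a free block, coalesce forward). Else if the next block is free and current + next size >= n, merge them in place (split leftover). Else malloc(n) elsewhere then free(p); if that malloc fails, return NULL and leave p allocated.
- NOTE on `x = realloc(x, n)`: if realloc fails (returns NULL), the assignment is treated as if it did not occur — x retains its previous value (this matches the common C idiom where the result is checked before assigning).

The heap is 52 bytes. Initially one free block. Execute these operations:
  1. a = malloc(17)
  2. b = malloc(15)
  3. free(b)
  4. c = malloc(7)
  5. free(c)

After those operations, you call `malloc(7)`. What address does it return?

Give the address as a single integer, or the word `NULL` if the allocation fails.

Op 1: a = malloc(17) -> a = 0; heap: [0-16 ALLOC][17-51 FREE]
Op 2: b = malloc(15) -> b = 17; heap: [0-16 ALLOC][17-31 ALLOC][32-51 FREE]
Op 3: free(b) -> (freed b); heap: [0-16 ALLOC][17-51 FREE]
Op 4: c = malloc(7) -> c = 17; heap: [0-16 ALLOC][17-23 ALLOC][24-51 FREE]
Op 5: free(c) -> (freed c); heap: [0-16 ALLOC][17-51 FREE]
malloc(7): first-fit scan over [0-16 ALLOC][17-51 FREE] -> 17

Answer: 17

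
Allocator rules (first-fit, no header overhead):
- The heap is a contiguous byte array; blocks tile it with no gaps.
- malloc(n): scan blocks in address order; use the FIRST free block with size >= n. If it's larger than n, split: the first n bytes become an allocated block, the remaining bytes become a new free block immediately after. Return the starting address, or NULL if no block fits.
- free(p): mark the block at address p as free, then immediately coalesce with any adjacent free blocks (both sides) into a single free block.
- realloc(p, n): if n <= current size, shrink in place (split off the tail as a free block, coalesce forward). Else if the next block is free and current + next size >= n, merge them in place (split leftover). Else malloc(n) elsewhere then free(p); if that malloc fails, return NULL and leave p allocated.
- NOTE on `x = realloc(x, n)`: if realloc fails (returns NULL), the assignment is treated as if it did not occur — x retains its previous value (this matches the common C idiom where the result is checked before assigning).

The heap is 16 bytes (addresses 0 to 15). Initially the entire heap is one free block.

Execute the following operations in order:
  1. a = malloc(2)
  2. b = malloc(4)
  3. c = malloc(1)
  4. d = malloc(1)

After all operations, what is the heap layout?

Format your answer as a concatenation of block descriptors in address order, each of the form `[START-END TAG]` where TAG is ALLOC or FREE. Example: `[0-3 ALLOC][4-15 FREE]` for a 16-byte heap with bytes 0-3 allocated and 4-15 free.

Op 1: a = malloc(2) -> a = 0; heap: [0-1 ALLOC][2-15 FREE]
Op 2: b = malloc(4) -> b = 2; heap: [0-1 ALLOC][2-5 ALLOC][6-15 FREE]
Op 3: c = malloc(1) -> c = 6; heap: [0-1 ALLOC][2-5 ALLOC][6-6 ALLOC][7-15 FREE]
Op 4: d = malloc(1) -> d = 7; heap: [0-1 ALLOC][2-5 ALLOC][6-6 ALLOC][7-7 ALLOC][8-15 FREE]

Answer: [0-1 ALLOC][2-5 ALLOC][6-6 ALLOC][7-7 ALLOC][8-15 FREE]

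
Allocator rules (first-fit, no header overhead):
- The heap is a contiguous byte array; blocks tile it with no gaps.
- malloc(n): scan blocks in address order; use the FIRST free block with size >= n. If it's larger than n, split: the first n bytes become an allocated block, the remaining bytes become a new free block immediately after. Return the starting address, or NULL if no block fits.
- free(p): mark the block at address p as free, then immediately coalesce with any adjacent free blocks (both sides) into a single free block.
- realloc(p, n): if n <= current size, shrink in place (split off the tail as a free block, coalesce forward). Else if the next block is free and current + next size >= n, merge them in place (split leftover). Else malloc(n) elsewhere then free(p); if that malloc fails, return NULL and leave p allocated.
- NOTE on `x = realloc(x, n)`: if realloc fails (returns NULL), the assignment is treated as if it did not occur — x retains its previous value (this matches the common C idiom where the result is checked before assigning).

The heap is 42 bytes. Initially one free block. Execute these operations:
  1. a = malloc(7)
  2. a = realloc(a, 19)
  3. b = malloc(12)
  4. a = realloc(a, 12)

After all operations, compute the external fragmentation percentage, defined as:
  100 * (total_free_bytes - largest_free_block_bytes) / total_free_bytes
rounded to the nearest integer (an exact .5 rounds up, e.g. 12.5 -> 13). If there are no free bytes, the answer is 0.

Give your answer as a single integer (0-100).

Answer: 39

Derivation:
Op 1: a = malloc(7) -> a = 0; heap: [0-6 ALLOC][7-41 FREE]
Op 2: a = realloc(a, 19) -> a = 0; heap: [0-18 ALLOC][19-41 FREE]
Op 3: b = malloc(12) -> b = 19; heap: [0-18 ALLOC][19-30 ALLOC][31-41 FREE]
Op 4: a = realloc(a, 12) -> a = 0; heap: [0-11 ALLOC][12-18 FREE][19-30 ALLOC][31-41 FREE]
Free blocks: [7 11] total_free=18 largest=11 -> 100*(18-11)/18 = 700/18 ≈ 38.889 -> rounds to 39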